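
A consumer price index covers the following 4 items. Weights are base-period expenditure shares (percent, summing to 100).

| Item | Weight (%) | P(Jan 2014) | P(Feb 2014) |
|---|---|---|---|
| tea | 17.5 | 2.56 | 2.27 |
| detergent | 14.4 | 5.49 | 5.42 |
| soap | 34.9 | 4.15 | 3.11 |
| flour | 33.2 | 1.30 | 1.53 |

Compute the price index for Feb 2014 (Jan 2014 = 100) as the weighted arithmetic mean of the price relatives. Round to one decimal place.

95.0

tea: 17.5 × (2.27/2.56) = 17.5 × 0.886719 = 15.5176
detergent: 14.4 × (5.42/5.49) = 14.4 × 0.987250 = 14.2164
soap: 34.9 × (3.11/4.15) = 34.9 × 0.749398 = 26.1540
flour: 33.2 × (1.53/1.30) = 33.2 × 1.176923 = 39.0738
Index = Σ wᵢ·(p₁ᵢ/p₀ᵢ) = 15.5176 + 14.2164 + 26.1540 + 39.0738 = 94.9618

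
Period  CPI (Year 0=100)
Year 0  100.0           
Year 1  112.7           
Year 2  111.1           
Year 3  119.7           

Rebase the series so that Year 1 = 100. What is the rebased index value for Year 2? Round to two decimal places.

Rebased(Year 2) = 111.1 / 112.7 × 100 = 98.5803

98.58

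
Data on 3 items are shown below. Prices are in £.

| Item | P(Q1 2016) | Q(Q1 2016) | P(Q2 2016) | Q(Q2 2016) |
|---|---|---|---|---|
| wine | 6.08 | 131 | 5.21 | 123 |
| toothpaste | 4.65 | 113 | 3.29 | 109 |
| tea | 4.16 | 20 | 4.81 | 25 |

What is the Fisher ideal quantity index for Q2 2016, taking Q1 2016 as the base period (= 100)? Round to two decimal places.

Laspeyres component (base-period weights):
ΣP(Q1 2016)Q(Q2 2016) = 6.08×123 + 4.65×109 + 4.16×25 = 747.84 + 506.85 + 104 = 1358.69
ΣP(Q1 2016)Q(Q1 2016) = 6.08×131 + 4.65×113 + 4.16×20 = 796.48 + 525.45 + 83.2 = 1405.13
L = 1358.69 / 1405.13 × 100 = 96.6950
Paasche component (current-period weights):
ΣP(Q2 2016)Q(Q2 2016) = 5.21×123 + 3.29×109 + 4.81×25 = 640.83 + 358.61 + 120.25 = 1119.69
ΣP(Q2 2016)Q(Q1 2016) = 5.21×131 + 3.29×113 + 4.81×20 = 682.51 + 371.77 + 96.2 = 1150.48
P = 1119.69 / 1150.48 × 100 = 97.3237
Fisher = √(L × P) = √(96.6950 × 97.3237) = 97.0088

97.01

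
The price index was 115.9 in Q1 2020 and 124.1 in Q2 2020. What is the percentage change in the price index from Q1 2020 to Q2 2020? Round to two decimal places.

Change = (124.1 − 115.9) / 115.9 × 100
       = 8.2 / 115.9 × 100 = 7.0751%

7.08%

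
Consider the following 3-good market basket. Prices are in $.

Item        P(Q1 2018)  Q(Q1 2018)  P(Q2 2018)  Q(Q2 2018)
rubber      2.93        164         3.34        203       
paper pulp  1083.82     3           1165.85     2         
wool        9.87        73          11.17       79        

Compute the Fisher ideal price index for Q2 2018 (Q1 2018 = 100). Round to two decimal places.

109.52

Laspeyres component (base-period weights):
ΣP(Q2 2018)Q(Q1 2018) = 3.34×164 + 1165.85×3 + 11.17×73 = 547.76 + 3497.55 + 815.41 = 4860.72
ΣP(Q1 2018)Q(Q1 2018) = 2.93×164 + 1083.82×3 + 9.87×73 = 480.52 + 3251.46 + 720.51 = 4452.49
L = 4860.72 / 4452.49 × 100 = 109.1686
Paasche component (current-period weights):
ΣP(Q2 2018)Q(Q2 2018) = 3.34×203 + 1165.85×2 + 11.17×79 = 678.02 + 2331.7 + 882.43 = 3892.15
ΣP(Q1 2018)Q(Q2 2018) = 2.93×203 + 1083.82×2 + 9.87×79 = 594.79 + 2167.64 + 779.73 = 3542.16
P = 3892.15 / 3542.16 × 100 = 109.8807
Fisher = √(L × P) = √(109.1686 × 109.8807) = 109.5241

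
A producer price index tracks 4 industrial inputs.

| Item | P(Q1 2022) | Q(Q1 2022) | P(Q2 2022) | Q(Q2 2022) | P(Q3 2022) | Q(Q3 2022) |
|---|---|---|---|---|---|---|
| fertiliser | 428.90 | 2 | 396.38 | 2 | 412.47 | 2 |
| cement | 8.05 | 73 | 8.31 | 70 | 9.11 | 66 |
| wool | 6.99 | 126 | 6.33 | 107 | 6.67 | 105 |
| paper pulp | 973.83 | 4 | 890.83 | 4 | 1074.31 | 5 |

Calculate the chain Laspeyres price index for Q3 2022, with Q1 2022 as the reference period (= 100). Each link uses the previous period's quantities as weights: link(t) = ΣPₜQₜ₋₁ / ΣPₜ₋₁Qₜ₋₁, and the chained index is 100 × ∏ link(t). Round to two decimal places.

106.74

Link Q1 2022→Q2 2022:
ΣP(Q2 2022)Q(Q1 2022) = 396.38×2 + 8.31×73 + 6.33×126 + 890.83×4 = 792.76 + 606.63 + 797.58 + 3563.32 = 5760.29
ΣP(Q1 2022)Q(Q1 2022) = 428.90×2 + 8.05×73 + 6.99×126 + 973.83×4 = 857.8 + 587.65 + 880.74 + 3895.32 = 6221.51
link = 5760.29/6221.51 = 0.925867
Link Q2 2022→Q3 2022:
ΣP(Q3 2022)Q(Q2 2022) = 412.47×2 + 9.11×70 + 6.67×107 + 1074.31×4 = 824.94 + 637.7 + 713.69 + 4297.24 = 6473.57
ΣP(Q2 2022)Q(Q2 2022) = 396.38×2 + 8.31×70 + 6.33×107 + 890.83×4 = 792.76 + 581.7 + 677.31 + 3563.32 = 5615.09
link = 6473.57/5615.09 = 1.152888
Chained index = 100 × 0.925867 × 1.152888 = 106.7421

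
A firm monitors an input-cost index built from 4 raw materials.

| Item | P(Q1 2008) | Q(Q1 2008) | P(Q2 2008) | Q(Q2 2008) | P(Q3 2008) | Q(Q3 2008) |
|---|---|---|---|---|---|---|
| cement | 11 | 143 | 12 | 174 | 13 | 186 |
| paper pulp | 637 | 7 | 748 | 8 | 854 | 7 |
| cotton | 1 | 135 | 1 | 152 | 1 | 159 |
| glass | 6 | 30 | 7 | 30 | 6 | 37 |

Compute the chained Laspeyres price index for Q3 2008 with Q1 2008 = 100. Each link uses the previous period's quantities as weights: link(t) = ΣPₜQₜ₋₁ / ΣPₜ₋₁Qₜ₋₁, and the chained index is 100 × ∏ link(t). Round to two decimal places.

128.49

Link Q1 2008→Q2 2008:
ΣP(Q2 2008)Q(Q1 2008) = 12×143 + 748×7 + 1×135 + 7×30 = 1716 + 5236 + 135 + 210 = 7297
ΣP(Q1 2008)Q(Q1 2008) = 11×143 + 637×7 + 1×135 + 6×30 = 1573 + 4459 + 135 + 180 = 6347
link = 7297/6347 = 1.149677
Link Q2 2008→Q3 2008:
ΣP(Q3 2008)Q(Q2 2008) = 13×174 + 854×8 + 1×152 + 6×30 = 2262 + 6832 + 152 + 180 = 9426
ΣP(Q2 2008)Q(Q2 2008) = 12×174 + 748×8 + 1×152 + 7×30 = 2088 + 5984 + 152 + 210 = 8434
link = 9426/8434 = 1.117619
Chained index = 100 × 1.149677 × 1.117619 = 128.4901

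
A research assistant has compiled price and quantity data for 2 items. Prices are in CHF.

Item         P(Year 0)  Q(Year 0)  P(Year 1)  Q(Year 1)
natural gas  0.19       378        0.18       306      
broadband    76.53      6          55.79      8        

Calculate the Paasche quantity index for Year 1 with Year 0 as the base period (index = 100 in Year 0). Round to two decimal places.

Paasche quantity index uses current-period prices as weights.
ΣP(Year 1)·Q(Year 1) = 0.18×306 + 55.79×8 = 55.08 + 446.32 = 501.4
ΣP(Year 1)·Q(Year 0) = 0.18×378 + 55.79×6 = 68.04 + 334.74 = 402.78
Index = 501.4 / 402.78 × 100 = 124.4848

124.48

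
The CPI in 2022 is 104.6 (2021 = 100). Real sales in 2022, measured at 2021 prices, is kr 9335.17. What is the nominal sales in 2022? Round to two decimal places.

9764.59

Nominal = Real × (Index/100) = 9335.17 × (104.6/100)
        = 9335.17 × 1.046 = 9764.5878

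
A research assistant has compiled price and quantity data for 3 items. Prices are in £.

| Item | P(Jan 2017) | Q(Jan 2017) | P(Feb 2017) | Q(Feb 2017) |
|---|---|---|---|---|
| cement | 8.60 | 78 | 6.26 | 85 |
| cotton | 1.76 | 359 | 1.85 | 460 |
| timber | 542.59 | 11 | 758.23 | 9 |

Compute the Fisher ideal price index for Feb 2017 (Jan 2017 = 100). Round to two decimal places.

Laspeyres component (base-period weights):
ΣP(Feb 2017)Q(Jan 2017) = 6.26×78 + 1.85×359 + 758.23×11 = 488.28 + 664.15 + 8340.53 = 9492.96
ΣP(Jan 2017)Q(Jan 2017) = 8.60×78 + 1.76×359 + 542.59×11 = 670.8 + 631.84 + 5968.49 = 7271.13
L = 9492.96 / 7271.13 × 100 = 130.5569
Paasche component (current-period weights):
ΣP(Feb 2017)Q(Feb 2017) = 6.26×85 + 1.85×460 + 758.23×9 = 532.1 + 851 + 6824.07 = 8207.17
ΣP(Jan 2017)Q(Feb 2017) = 8.60×85 + 1.76×460 + 542.59×9 = 731 + 809.6 + 4883.31 = 6423.91
P = 8207.17 / 6423.91 × 100 = 127.7597
Fisher = √(L × P) = √(130.5569 × 127.7597) = 129.1507

129.15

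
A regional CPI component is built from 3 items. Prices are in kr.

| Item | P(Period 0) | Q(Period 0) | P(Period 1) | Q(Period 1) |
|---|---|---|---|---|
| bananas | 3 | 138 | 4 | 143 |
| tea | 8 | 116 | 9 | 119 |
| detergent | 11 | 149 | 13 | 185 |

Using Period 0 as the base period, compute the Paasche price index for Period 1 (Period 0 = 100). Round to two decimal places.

Paasche price index uses current-period quantities as weights.
ΣP(Period 1)·Q(Period 1) = 4×143 + 9×119 + 13×185 = 572 + 1071 + 2405 = 4048
ΣP(Period 0)·Q(Period 1) = 3×143 + 8×119 + 11×185 = 429 + 952 + 2035 = 3416
Index = 4048 / 3416 × 100 = 118.5012

118.50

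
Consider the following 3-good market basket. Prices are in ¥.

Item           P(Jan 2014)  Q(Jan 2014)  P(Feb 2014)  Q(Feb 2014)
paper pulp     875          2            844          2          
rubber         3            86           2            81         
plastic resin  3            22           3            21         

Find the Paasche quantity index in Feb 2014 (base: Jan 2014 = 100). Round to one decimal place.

Paasche quantity index uses current-period prices as weights.
ΣP(Feb 2014)·Q(Feb 2014) = 844×2 + 2×81 + 3×21 = 1688 + 162 + 63 = 1913
ΣP(Feb 2014)·Q(Jan 2014) = 844×2 + 2×86 + 3×22 = 1688 + 172 + 66 = 1926
Index = 1913 / 1926 × 100 = 99.3250

99.3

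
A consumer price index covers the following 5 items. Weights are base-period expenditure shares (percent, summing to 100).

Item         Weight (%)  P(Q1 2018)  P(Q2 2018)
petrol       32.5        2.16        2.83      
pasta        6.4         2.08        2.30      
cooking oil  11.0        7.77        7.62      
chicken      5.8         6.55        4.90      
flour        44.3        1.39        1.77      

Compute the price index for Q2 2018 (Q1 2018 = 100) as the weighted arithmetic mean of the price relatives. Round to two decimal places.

petrol: 32.5 × (2.83/2.16) = 32.5 × 1.310185 = 42.5810
pasta: 6.4 × (2.30/2.08) = 6.4 × 1.105769 = 7.0769
cooking oil: 11.0 × (7.62/7.77) = 11.0 × 0.980695 = 10.7876
chicken: 5.8 × (4.90/6.55) = 5.8 × 0.748092 = 4.3389
flour: 44.3 × (1.77/1.39) = 44.3 × 1.273381 = 56.4108
Index = Σ wᵢ·(p₁ᵢ/p₀ᵢ) = 42.5810 + 7.0769 + 10.7876 + 4.3389 + 56.4108 = 121.1953

121.20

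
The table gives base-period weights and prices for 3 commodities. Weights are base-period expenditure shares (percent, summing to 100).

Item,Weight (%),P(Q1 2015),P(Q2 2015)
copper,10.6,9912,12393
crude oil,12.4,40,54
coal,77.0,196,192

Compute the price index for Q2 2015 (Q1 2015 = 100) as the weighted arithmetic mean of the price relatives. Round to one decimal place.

copper: 10.6 × (12393/9912) = 10.6 × 1.250303 = 13.2532
crude oil: 12.4 × (54/40) = 12.4 × 1.350000 = 16.7400
coal: 77.0 × (192/196) = 77.0 × 0.979592 = 75.4286
Index = Σ wᵢ·(p₁ᵢ/p₀ᵢ) = 13.2532 + 16.7400 + 75.4286 = 105.4218

105.4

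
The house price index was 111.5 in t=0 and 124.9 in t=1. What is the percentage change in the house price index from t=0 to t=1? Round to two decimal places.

12.02%

Change = (124.9 − 111.5) / 111.5 × 100
       = 13.4 / 111.5 × 100 = 12.0179%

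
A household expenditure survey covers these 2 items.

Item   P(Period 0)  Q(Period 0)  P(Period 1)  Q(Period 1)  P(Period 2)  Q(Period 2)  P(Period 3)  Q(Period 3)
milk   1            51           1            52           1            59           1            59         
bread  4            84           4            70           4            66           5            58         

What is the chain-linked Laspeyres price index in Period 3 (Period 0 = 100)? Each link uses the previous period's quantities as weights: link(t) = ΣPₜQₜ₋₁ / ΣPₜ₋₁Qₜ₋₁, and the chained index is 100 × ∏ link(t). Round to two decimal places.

120.43

Link Period 0→Period 1:
ΣP(Period 1)Q(Period 0) = 1×51 + 4×84 = 51 + 336 = 387
ΣP(Period 0)Q(Period 0) = 1×51 + 4×84 = 51 + 336 = 387
link = 387/387 = 1.000000
Link Period 1→Period 2:
ΣP(Period 2)Q(Period 1) = 1×52 + 4×70 = 52 + 280 = 332
ΣP(Period 1)Q(Period 1) = 1×52 + 4×70 = 52 + 280 = 332
link = 332/332 = 1.000000
Link Period 2→Period 3:
ΣP(Period 3)Q(Period 2) = 1×59 + 5×66 = 59 + 330 = 389
ΣP(Period 2)Q(Period 2) = 1×59 + 4×66 = 59 + 264 = 323
link = 389/323 = 1.204334
Chained index = 100 × 1.000000 × 1.000000 × 1.204334 = 120.4334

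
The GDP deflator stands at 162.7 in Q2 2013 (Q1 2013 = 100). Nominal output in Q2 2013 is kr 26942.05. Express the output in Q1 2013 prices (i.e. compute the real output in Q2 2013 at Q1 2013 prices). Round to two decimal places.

16559.34

Real = Nominal ÷ (Index/100) = 26942.05 ÷ (162.7/100)
     = 26942.05 ÷ 1.627 = 16559.3423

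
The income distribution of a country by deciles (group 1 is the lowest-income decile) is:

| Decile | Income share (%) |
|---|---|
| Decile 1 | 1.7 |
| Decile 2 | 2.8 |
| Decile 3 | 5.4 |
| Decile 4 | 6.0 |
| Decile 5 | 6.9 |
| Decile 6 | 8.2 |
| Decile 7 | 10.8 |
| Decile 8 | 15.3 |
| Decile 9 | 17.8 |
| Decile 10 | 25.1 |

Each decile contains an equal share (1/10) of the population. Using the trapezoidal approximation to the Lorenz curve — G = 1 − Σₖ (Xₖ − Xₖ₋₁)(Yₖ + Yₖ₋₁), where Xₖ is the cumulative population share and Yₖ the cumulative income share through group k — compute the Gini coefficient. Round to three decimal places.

0.381

Cumulative income shares Yₖ: 0.0170, 0.0450, 0.0990, 0.1590, 0.2280, 0.3100, 0.4180, 0.5710, 0.7490, 1.0000
Σ (Xₖ−Xₖ₋₁)(Yₖ+Yₖ₋₁) = (1/10)(0.0170+0.0000) + (1/10)(0.0450+0.0170) + (1/10)(0.0990+0.0450) + (1/10)(0.1590+0.0990) + (1/10)(0.2280+0.1590) + (1/10)(0.3100+0.2280) + (1/10)(0.4180+0.3100) + (1/10)(0.5710+0.4180) + (1/10)(0.7490+0.5710) + (1/10)(1.0000+0.7490)
  = 0.0017 + 0.0062 + 0.0144 + 0.0258 + 0.0387 + 0.0538 + 0.0728 + 0.0989 + 0.1320 + 0.1749 = 0.6192
G = 1 − 0.6192 = 0.3808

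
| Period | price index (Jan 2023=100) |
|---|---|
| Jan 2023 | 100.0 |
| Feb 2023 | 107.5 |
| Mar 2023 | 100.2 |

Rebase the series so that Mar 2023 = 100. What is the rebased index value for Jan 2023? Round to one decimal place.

Rebased(Jan 2023) = 100.0 / 100.2 × 100 = 99.8004

99.8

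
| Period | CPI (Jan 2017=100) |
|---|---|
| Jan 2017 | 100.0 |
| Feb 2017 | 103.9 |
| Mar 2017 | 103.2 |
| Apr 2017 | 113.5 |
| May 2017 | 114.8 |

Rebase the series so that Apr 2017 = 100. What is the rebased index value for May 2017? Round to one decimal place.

101.1

Rebased(May 2017) = 114.8 / 113.5 × 100 = 101.1454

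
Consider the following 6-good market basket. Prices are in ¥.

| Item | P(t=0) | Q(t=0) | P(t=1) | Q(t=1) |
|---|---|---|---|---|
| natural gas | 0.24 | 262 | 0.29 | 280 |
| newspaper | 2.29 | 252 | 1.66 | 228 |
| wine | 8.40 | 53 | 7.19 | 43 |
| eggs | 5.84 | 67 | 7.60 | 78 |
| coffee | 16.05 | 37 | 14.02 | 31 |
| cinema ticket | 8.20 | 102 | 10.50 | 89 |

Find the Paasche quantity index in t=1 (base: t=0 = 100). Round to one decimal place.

91.8

Paasche quantity index uses current-period prices as weights.
ΣP(t=1)·Q(t=1) = 0.29×280 + 1.66×228 + 7.19×43 + 7.60×78 + 14.02×31 + 10.50×89 = 81.2 + 378.48 + 309.17 + 592.8 + 434.62 + 934.5 = 2730.77
ΣP(t=1)·Q(t=0) = 0.29×262 + 1.66×252 + 7.19×53 + 7.60×67 + 14.02×37 + 10.50×102 = 75.98 + 418.32 + 381.07 + 509.2 + 518.74 + 1071 = 2974.31
Index = 2730.77 / 2974.31 × 100 = 91.8119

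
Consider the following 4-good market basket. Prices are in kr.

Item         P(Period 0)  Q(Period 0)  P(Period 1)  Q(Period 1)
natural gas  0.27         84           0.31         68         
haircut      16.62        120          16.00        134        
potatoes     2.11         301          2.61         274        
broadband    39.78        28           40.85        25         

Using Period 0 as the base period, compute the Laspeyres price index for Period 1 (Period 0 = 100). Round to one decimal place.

102.9

Laspeyres price index uses base-period quantities as weights.
ΣP(Period 1)·Q(Period 0) = 0.31×84 + 16.00×120 + 2.61×301 + 40.85×28 = 26.04 + 1920 + 785.61 + 1143.8 = 3875.45
ΣP(Period 0)·Q(Period 0) = 0.27×84 + 16.62×120 + 2.11×301 + 39.78×28 = 22.68 + 1994.4 + 635.11 + 1113.84 = 3766.03
Index = 3875.45 / 3766.03 × 100 = 102.9054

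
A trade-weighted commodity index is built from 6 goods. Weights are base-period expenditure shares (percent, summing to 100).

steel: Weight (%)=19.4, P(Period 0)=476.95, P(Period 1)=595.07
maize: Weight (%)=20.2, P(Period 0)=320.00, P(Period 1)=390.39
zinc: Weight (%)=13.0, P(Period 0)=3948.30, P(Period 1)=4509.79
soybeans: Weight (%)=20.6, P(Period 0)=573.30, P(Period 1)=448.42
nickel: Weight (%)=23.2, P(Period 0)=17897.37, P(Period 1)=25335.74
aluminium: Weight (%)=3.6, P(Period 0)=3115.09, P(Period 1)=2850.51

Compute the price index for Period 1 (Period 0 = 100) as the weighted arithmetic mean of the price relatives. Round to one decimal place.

steel: 19.4 × (595.07/476.95) = 19.4 × 1.247657 = 24.2045
maize: 20.2 × (390.39/320.00) = 20.2 × 1.219969 = 24.6434
zinc: 13.0 × (4509.79/3948.30) = 13.0 × 1.142211 = 14.8487
soybeans: 20.6 × (448.42/573.30) = 20.6 × 0.782173 = 16.1128
nickel: 23.2 × (25335.74/17897.37) = 23.2 × 1.415612 = 32.8422
aluminium: 3.6 × (2850.51/3115.09) = 3.6 × 0.915065 = 3.2942
Index = Σ wᵢ·(p₁ᵢ/p₀ᵢ) = 24.2045 + 24.6434 + 14.8487 + 16.1128 + 32.8422 + 3.2942 = 115.9459

115.9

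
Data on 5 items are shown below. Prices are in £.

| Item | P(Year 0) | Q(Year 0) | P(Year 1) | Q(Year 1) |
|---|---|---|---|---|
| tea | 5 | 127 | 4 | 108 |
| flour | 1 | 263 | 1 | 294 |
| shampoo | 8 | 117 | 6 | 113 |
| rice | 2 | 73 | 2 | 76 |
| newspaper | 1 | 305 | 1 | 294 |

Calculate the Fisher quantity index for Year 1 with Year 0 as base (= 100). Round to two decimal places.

95.87

Laspeyres component (base-period weights):
ΣP(Year 0)Q(Year 1) = 5×108 + 1×294 + 8×113 + 2×76 + 1×294 = 540 + 294 + 904 + 152 + 294 = 2184
ΣP(Year 0)Q(Year 0) = 5×127 + 1×263 + 8×117 + 2×73 + 1×305 = 635 + 263 + 936 + 146 + 305 = 2285
L = 2184 / 2285 × 100 = 95.5799
Paasche component (current-period weights):
ΣP(Year 1)Q(Year 1) = 4×108 + 1×294 + 6×113 + 2×76 + 1×294 = 432 + 294 + 678 + 152 + 294 = 1850
ΣP(Year 1)Q(Year 0) = 4×127 + 1×263 + 6×117 + 2×73 + 1×305 = 508 + 263 + 702 + 146 + 305 = 1924
P = 1850 / 1924 × 100 = 96.1538
Fisher = √(L × P) = √(95.5799 × 96.1538) = 95.8664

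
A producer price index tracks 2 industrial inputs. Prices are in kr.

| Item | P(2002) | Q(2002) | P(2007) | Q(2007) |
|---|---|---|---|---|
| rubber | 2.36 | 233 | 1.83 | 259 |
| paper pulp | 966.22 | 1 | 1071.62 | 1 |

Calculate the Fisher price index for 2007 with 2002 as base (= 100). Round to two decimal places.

Laspeyres component (base-period weights):
ΣP(2007)Q(2002) = 1.83×233 + 1071.62×1 = 426.39 + 1071.62 = 1498.01
ΣP(2002)Q(2002) = 2.36×233 + 966.22×1 = 549.88 + 966.22 = 1516.1
L = 1498.01 / 1516.1 × 100 = 98.8068
Paasche component (current-period weights):
ΣP(2007)Q(2007) = 1.83×259 + 1071.62×1 = 473.97 + 1071.62 = 1545.59
ΣP(2002)Q(2007) = 2.36×259 + 966.22×1 = 611.24 + 966.22 = 1577.46
P = 1545.59 / 1577.46 × 100 = 97.9797
Fisher = √(L × P) = √(98.8068 × 97.9797) = 98.3924

98.39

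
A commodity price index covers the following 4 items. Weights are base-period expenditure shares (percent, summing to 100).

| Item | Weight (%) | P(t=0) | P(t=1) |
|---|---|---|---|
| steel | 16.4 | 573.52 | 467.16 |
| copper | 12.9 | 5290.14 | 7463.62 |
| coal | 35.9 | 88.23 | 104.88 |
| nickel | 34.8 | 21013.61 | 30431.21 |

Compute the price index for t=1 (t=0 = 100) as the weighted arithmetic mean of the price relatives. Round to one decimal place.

124.6

steel: 16.4 × (467.16/573.52) = 16.4 × 0.814549 = 13.3586
copper: 12.9 × (7463.62/5290.14) = 12.9 × 1.410855 = 18.2000
coal: 35.9 × (104.88/88.23) = 35.9 × 1.188711 = 42.6747
nickel: 34.8 × (30431.21/21013.61) = 34.8 × 1.448167 = 50.3962
Index = Σ wᵢ·(p₁ᵢ/p₀ᵢ) = 13.3586 + 18.2000 + 42.6747 + 50.3962 = 124.6296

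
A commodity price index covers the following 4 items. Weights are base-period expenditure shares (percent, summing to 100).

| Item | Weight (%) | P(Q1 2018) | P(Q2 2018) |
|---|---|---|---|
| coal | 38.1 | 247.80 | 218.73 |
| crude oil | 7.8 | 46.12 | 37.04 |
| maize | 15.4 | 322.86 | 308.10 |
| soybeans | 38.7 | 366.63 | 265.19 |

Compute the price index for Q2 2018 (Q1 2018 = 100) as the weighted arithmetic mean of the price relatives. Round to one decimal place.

82.6

coal: 38.1 × (218.73/247.80) = 38.1 × 0.882688 = 33.6304
crude oil: 7.8 × (37.04/46.12) = 7.8 × 0.803122 = 6.2644
maize: 15.4 × (308.10/322.86) = 15.4 × 0.954284 = 14.6960
soybeans: 38.7 × (265.19/366.63) = 38.7 × 0.723318 = 27.9924
Index = Σ wᵢ·(p₁ᵢ/p₀ᵢ) = 33.6304 + 6.2644 + 14.6960 + 27.9924 = 82.5831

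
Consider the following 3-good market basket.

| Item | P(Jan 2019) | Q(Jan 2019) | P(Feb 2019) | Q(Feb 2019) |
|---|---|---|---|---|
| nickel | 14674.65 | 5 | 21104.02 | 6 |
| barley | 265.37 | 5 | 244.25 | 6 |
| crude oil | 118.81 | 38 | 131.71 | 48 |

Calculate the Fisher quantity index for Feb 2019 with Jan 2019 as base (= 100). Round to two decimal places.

120.32

Laspeyres component (base-period weights):
ΣP(Jan 2019)Q(Feb 2019) = 14674.65×6 + 265.37×6 + 118.81×48 = 88047.9 + 1592.22 + 5702.88 = 95343
ΣP(Jan 2019)Q(Jan 2019) = 14674.65×5 + 265.37×5 + 118.81×38 = 73373.25 + 1326.85 + 4514.78 = 79214.88
L = 95343 / 79214.88 × 100 = 120.3600
Paasche component (current-period weights):
ΣP(Feb 2019)Q(Feb 2019) = 21104.02×6 + 244.25×6 + 131.71×48 = 126624.12 + 1465.5 + 6322.08 = 134411.7
ΣP(Feb 2019)Q(Jan 2019) = 21104.02×5 + 244.25×5 + 131.71×38 = 105520.1 + 1221.25 + 5004.98 = 111746.33
P = 134411.7 / 111746.33 × 100 = 120.2829
Fisher = √(L × P) = √(120.3600 × 120.2829) = 120.3214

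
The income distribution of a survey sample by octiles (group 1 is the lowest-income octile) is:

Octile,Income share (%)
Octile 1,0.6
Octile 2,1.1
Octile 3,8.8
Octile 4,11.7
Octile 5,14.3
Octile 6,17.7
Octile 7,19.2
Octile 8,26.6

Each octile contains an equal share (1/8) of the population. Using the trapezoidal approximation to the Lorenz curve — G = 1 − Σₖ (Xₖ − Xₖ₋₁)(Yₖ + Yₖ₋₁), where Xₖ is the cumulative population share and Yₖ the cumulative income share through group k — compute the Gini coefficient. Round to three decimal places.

Cumulative income shares Yₖ: 0.0060, 0.0170, 0.1050, 0.2220, 0.3650, 0.5420, 0.7340, 1.0000
Σ (Xₖ−Xₖ₋₁)(Yₖ+Yₖ₋₁) = (1/8)(0.0060+0.0000) + (1/8)(0.0170+0.0060) + (1/8)(0.1050+0.0170) + (1/8)(0.2220+0.1050) + (1/8)(0.3650+0.2220) + (1/8)(0.5420+0.3650) + (1/8)(0.7340+0.5420) + (1/8)(1.0000+0.7340)
  = 0.0008 + 0.0029 + 0.0153 + 0.0409 + 0.0734 + 0.1134 + 0.1595 + 0.2167 = 0.6228
G = 1 − 0.6228 = 0.3772

0.377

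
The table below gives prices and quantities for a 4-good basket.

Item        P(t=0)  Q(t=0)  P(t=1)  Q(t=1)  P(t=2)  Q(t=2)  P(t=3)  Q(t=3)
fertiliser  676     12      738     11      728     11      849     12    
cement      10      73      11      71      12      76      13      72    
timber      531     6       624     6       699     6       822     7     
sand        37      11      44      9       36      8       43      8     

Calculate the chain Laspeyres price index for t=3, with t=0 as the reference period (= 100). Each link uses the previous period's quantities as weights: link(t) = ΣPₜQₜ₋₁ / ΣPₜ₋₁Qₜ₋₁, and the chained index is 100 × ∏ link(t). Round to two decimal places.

Link t=0→t=1:
ΣP(t=1)Q(t=0) = 738×12 + 11×73 + 624×6 + 44×11 = 8856 + 803 + 3744 + 484 = 13887
ΣP(t=0)Q(t=0) = 676×12 + 10×73 + 531×6 + 37×11 = 8112 + 730 + 3186 + 407 = 12435
link = 13887/12435 = 1.116767
Link t=1→t=2:
ΣP(t=2)Q(t=1) = 728×11 + 12×71 + 699×6 + 36×9 = 8008 + 852 + 4194 + 324 = 13378
ΣP(t=1)Q(t=1) = 738×11 + 11×71 + 624×6 + 44×9 = 8118 + 781 + 3744 + 396 = 13039
link = 13378/13039 = 1.025999
Link t=2→t=3:
ΣP(t=3)Q(t=2) = 849×11 + 13×76 + 822×6 + 43×8 = 9339 + 988 + 4932 + 344 = 15603
ΣP(t=2)Q(t=2) = 728×11 + 12×76 + 699×6 + 36×8 = 8008 + 912 + 4194 + 288 = 13402
link = 15603/13402 = 1.164229
Chained index = 100 × 1.116767 × 1.025999 × 1.164229 = 133.3976

133.40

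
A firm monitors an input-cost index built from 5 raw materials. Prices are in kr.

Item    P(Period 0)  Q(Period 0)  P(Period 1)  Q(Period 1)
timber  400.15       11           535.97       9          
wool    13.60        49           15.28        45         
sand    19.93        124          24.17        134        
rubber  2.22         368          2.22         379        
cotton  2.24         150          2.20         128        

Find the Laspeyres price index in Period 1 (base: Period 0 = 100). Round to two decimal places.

124.11

Laspeyres price index uses base-period quantities as weights.
ΣP(Period 1)·Q(Period 0) = 535.97×11 + 15.28×49 + 24.17×124 + 2.22×368 + 2.20×150 = 5895.67 + 748.72 + 2997.08 + 816.96 + 330 = 10788.43
ΣP(Period 0)·Q(Period 0) = 400.15×11 + 13.60×49 + 19.93×124 + 2.22×368 + 2.24×150 = 4401.65 + 666.4 + 2471.32 + 816.96 + 336 = 8692.33
Index = 10788.43 / 8692.33 × 100 = 124.1144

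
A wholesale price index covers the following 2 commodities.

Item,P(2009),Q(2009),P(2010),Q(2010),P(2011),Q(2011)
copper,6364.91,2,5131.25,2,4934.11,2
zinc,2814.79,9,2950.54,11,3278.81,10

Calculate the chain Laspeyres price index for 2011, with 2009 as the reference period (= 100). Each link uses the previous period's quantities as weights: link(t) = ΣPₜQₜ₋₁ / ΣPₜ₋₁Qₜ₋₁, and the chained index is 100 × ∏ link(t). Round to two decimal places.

Link 2009→2010:
ΣP(2010)Q(2009) = 5131.25×2 + 2950.54×9 = 10262.5 + 26554.86 = 36817.36
ΣP(2009)Q(2009) = 6364.91×2 + 2814.79×9 = 12729.82 + 25333.11 = 38062.93
link = 36817.36/38062.93 = 0.967276
Link 2010→2011:
ΣP(2011)Q(2010) = 4934.11×2 + 3278.81×11 = 9868.22 + 36066.91 = 45935.13
ΣP(2010)Q(2010) = 5131.25×2 + 2950.54×11 = 10262.5 + 32455.94 = 42718.44
link = 45935.13/42718.44 = 1.075300
Chained index = 100 × 0.967276 × 1.075300 = 104.0112

104.01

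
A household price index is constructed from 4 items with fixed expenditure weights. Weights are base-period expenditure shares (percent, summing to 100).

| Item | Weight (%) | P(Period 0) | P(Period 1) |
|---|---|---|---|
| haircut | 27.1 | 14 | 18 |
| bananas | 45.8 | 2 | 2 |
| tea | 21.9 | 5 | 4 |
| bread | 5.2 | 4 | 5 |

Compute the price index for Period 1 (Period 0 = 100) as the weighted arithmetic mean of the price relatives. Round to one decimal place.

haircut: 27.1 × (18/14) = 27.1 × 1.285714 = 34.8429
bananas: 45.8 × (2/2) = 45.8 × 1.000000 = 45.8000
tea: 21.9 × (4/5) = 21.9 × 0.800000 = 17.5200
bread: 5.2 × (5/4) = 5.2 × 1.250000 = 6.5000
Index = Σ wᵢ·(p₁ᵢ/p₀ᵢ) = 34.8429 + 45.8000 + 17.5200 + 6.5000 = 104.6629

104.7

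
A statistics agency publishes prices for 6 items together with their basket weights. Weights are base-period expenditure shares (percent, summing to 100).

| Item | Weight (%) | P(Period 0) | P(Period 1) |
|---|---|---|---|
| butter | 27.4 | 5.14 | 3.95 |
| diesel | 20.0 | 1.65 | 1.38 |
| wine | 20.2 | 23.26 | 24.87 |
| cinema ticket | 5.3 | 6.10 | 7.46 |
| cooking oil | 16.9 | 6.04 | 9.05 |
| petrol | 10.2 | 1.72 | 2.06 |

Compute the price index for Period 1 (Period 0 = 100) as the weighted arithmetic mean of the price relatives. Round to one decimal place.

103.4

butter: 27.4 × (3.95/5.14) = 27.4 × 0.768482 = 21.0564
diesel: 20.0 × (1.38/1.65) = 20.0 × 0.836364 = 16.7273
wine: 20.2 × (24.87/23.26) = 20.2 × 1.069218 = 21.5982
cinema ticket: 5.3 × (7.46/6.10) = 5.3 × 1.222951 = 6.4816
cooking oil: 16.9 × (9.05/6.04) = 16.9 × 1.498344 = 25.3220
petrol: 10.2 × (2.06/1.72) = 10.2 × 1.197674 = 12.2163
Index = Σ wᵢ·(p₁ᵢ/p₀ᵢ) = 21.0564 + 16.7273 + 21.5982 + 6.4816 + 25.3220 + 12.2163 = 103.4018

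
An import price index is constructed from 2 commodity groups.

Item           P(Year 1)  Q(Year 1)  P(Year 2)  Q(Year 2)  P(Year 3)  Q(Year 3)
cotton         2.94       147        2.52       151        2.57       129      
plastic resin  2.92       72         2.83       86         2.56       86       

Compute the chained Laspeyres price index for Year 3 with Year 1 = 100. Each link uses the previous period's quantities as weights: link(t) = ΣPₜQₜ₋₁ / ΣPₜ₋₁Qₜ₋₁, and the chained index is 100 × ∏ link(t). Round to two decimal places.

87.14

Link Year 1→Year 2:
ΣP(Year 2)Q(Year 1) = 2.52×147 + 2.83×72 = 370.44 + 203.76 = 574.2
ΣP(Year 1)Q(Year 1) = 2.94×147 + 2.92×72 = 432.18 + 210.24 = 642.42
link = 574.2/642.42 = 0.893808
Link Year 2→Year 3:
ΣP(Year 3)Q(Year 2) = 2.57×151 + 2.56×86 = 388.07 + 220.16 = 608.23
ΣP(Year 2)Q(Year 2) = 2.52×151 + 2.83×86 = 380.52 + 243.38 = 623.9
link = 608.23/623.9 = 0.974884
Chained index = 100 × 0.893808 × 0.974884 = 87.1359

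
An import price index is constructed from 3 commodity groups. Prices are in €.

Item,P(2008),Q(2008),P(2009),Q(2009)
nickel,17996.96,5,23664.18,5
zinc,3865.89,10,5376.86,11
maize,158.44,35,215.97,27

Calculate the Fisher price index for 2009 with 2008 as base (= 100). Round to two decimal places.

133.94

Laspeyres component (base-period weights):
ΣP(2009)Q(2008) = 23664.18×5 + 5376.86×10 + 215.97×35 = 118320.9 + 53768.6 + 7558.95 = 179648.45
ΣP(2008)Q(2008) = 17996.96×5 + 3865.89×10 + 158.44×35 = 89984.8 + 38658.9 + 5545.4 = 134189.1
L = 179648.45 / 134189.1 × 100 = 133.8771
Paasche component (current-period weights):
ΣP(2009)Q(2009) = 23664.18×5 + 5376.86×11 + 215.97×27 = 118320.9 + 59145.46 + 5831.19 = 183297.55
ΣP(2008)Q(2009) = 17996.96×5 + 3865.89×11 + 158.44×27 = 89984.8 + 42524.79 + 4277.88 = 136787.47
P = 183297.55 / 136787.47 × 100 = 134.0017
Fisher = √(L × P) = √(133.8771 × 134.0017) = 133.9394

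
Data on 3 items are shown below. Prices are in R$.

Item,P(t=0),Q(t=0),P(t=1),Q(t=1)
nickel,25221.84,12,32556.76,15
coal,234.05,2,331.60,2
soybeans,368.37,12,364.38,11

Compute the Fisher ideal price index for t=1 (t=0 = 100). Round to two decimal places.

128.72

Laspeyres component (base-period weights):
ΣP(t=1)Q(t=0) = 32556.76×12 + 331.60×2 + 364.38×12 = 390681.12 + 663.2 + 4372.56 = 395716.88
ΣP(t=0)Q(t=0) = 25221.84×12 + 234.05×2 + 368.37×12 = 302662.08 + 468.1 + 4420.44 = 307550.62
L = 395716.88 / 307550.62 × 100 = 128.6672
Paasche component (current-period weights):
ΣP(t=1)Q(t=1) = 32556.76×15 + 331.60×2 + 364.38×11 = 488351.4 + 663.2 + 4008.18 = 493022.78
ΣP(t=0)Q(t=1) = 25221.84×15 + 234.05×2 + 368.37×11 = 378327.6 + 468.1 + 4052.07 = 382847.77
P = 493022.78 / 382847.77 × 100 = 128.7778
Fisher = √(L × P) = √(128.6672 × 128.7778) = 128.7225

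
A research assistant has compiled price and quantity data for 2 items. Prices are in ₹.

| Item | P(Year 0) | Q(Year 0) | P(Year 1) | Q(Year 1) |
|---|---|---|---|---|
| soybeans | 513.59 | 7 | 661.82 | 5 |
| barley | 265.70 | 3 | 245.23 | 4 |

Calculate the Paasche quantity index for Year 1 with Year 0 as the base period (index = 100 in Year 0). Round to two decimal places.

Paasche quantity index uses current-period prices as weights.
ΣP(Year 1)·Q(Year 1) = 661.82×5 + 245.23×4 = 3309.1 + 980.92 = 4290.02
ΣP(Year 1)·Q(Year 0) = 661.82×7 + 245.23×3 = 4632.74 + 735.69 = 5368.43
Index = 4290.02 / 5368.43 × 100 = 79.9120

79.91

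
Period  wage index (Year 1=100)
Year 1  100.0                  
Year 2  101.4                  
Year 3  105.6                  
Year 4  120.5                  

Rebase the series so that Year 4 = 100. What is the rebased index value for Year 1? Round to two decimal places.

Rebased(Year 1) = 100.0 / 120.5 × 100 = 82.9876

82.99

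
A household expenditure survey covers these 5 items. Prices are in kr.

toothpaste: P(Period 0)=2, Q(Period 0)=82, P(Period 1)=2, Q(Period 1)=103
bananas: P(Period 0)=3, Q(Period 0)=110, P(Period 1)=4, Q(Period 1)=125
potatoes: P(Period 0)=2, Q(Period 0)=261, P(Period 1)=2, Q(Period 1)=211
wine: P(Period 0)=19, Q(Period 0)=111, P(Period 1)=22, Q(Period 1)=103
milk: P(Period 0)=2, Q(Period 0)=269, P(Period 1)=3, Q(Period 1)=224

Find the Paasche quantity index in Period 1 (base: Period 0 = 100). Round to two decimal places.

Paasche quantity index uses current-period prices as weights.
ΣP(Period 1)·Q(Period 1) = 2×103 + 4×125 + 2×211 + 22×103 + 3×224 = 206 + 500 + 422 + 2266 + 672 = 4066
ΣP(Period 1)·Q(Period 0) = 2×82 + 4×110 + 2×261 + 22×111 + 3×269 = 164 + 440 + 522 + 2442 + 807 = 4375
Index = 4066 / 4375 × 100 = 92.9371

92.94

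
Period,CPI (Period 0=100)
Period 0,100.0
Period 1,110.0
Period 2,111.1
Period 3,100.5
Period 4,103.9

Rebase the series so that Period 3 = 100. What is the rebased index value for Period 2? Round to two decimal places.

Rebased(Period 2) = 111.1 / 100.5 × 100 = 110.5473

110.55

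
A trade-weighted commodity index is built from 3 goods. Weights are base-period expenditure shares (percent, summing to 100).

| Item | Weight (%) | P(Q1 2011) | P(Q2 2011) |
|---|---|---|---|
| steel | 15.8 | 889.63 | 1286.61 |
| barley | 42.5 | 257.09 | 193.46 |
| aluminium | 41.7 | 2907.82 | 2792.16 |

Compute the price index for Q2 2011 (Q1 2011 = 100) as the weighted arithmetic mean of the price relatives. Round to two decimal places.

94.87

steel: 15.8 × (1286.61/889.63) = 15.8 × 1.446230 = 22.8504
barley: 42.5 × (193.46/257.09) = 42.5 × 0.752499 = 31.9812
aluminium: 41.7 × (2792.16/2907.82) = 41.7 × 0.960224 = 40.0414
Index = Σ wᵢ·(p₁ᵢ/p₀ᵢ) = 22.8504 + 31.9812 + 40.0414 = 94.8730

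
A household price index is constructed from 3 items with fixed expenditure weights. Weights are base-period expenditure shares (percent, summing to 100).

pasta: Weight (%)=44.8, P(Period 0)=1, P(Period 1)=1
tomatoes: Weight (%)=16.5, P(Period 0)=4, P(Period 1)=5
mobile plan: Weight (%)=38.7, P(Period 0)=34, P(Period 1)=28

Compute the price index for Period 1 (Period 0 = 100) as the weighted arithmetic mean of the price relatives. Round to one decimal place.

pasta: 44.8 × (1/1) = 44.8 × 1.000000 = 44.8000
tomatoes: 16.5 × (5/4) = 16.5 × 1.250000 = 20.6250
mobile plan: 38.7 × (28/34) = 38.7 × 0.823529 = 31.8706
Index = Σ wᵢ·(p₁ᵢ/p₀ᵢ) = 44.8000 + 20.6250 + 31.8706 = 97.2956

97.3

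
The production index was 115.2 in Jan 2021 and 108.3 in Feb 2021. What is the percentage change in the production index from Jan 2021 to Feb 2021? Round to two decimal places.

Change = (108.3 − 115.2) / 115.2 × 100
       = -6.9 / 115.2 × 100 = -5.9896%

-5.99%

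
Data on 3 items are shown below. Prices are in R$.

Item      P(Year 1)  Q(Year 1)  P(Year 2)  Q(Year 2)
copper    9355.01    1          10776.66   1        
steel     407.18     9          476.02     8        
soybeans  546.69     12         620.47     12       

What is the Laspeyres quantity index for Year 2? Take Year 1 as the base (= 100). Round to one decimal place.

Laspeyres quantity index uses base-period prices as weights.
ΣP(Year 1)·Q(Year 2) = 9355.01×1 + 407.18×8 + 546.69×12 = 9355.01 + 3257.44 + 6560.28 = 19172.73
ΣP(Year 1)·Q(Year 1) = 9355.01×1 + 407.18×9 + 546.69×12 = 9355.01 + 3664.62 + 6560.28 = 19579.91
Index = 19172.73 / 19579.91 × 100 = 97.9204

97.9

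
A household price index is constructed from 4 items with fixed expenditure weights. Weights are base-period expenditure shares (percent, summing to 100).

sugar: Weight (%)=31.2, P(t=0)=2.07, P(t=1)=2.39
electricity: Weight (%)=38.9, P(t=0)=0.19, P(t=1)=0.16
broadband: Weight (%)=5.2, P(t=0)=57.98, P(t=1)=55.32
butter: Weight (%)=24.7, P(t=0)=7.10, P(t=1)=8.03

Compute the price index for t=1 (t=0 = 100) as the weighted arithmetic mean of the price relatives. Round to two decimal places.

101.68

sugar: 31.2 × (2.39/2.07) = 31.2 × 1.154589 = 36.0232
electricity: 38.9 × (0.16/0.19) = 38.9 × 0.842105 = 32.7579
broadband: 5.2 × (55.32/57.98) = 5.2 × 0.954122 = 4.9614
butter: 24.7 × (8.03/7.10) = 24.7 × 1.130986 = 27.9354
Index = Σ wᵢ·(p₁ᵢ/p₀ᵢ) = 36.0232 + 32.7579 + 4.9614 + 27.9354 = 101.6779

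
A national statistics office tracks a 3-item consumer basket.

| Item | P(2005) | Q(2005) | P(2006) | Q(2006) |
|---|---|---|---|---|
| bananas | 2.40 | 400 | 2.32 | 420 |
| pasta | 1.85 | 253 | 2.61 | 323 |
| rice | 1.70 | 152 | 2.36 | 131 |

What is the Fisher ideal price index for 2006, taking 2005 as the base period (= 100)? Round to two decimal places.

Laspeyres component (base-period weights):
ΣP(2006)Q(2005) = 2.32×400 + 2.61×253 + 2.36×152 = 928 + 660.33 + 358.72 = 1947.05
ΣP(2005)Q(2005) = 2.40×400 + 1.85×253 + 1.70×152 = 960 + 468.05 + 258.4 = 1686.45
L = 1947.05 / 1686.45 × 100 = 115.4526
Paasche component (current-period weights):
ΣP(2006)Q(2006) = 2.32×420 + 2.61×323 + 2.36×131 = 974.4 + 843.03 + 309.16 = 2126.59
ΣP(2005)Q(2006) = 2.40×420 + 1.85×323 + 1.70×131 = 1008 + 597.55 + 222.7 = 1828.25
P = 2126.59 / 1828.25 × 100 = 116.3183
Fisher = √(L × P) = √(115.4526 × 116.3183) = 115.8846

115.88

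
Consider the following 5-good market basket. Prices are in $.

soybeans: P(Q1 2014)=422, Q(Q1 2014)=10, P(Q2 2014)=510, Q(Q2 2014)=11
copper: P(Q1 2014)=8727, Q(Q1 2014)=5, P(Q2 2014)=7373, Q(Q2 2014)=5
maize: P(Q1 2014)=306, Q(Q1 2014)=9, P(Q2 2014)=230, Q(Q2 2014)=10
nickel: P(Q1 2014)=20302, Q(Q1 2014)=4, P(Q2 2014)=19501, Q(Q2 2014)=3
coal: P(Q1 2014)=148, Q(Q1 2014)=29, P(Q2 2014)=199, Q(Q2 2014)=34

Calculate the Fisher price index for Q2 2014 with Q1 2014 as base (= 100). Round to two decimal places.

93.87

Laspeyres component (base-period weights):
ΣP(Q2 2014)Q(Q1 2014) = 510×10 + 7373×5 + 230×9 + 19501×4 + 199×29 = 5100 + 36865 + 2070 + 78004 + 5771 = 127810
ΣP(Q1 2014)Q(Q1 2014) = 422×10 + 8727×5 + 306×9 + 20302×4 + 148×29 = 4220 + 43635 + 2754 + 81208 + 4292 = 136109
L = 127810 / 136109 × 100 = 93.9027
Paasche component (current-period weights):
ΣP(Q2 2014)Q(Q2 2014) = 510×11 + 7373×5 + 230×10 + 19501×3 + 199×34 = 5610 + 36865 + 2300 + 58503 + 6766 = 110044
ΣP(Q1 2014)Q(Q2 2014) = 422×11 + 8727×5 + 306×10 + 20302×3 + 148×34 = 4642 + 43635 + 3060 + 60906 + 5032 = 117275
P = 110044 / 117275 × 100 = 93.8342
Fisher = √(L × P) = √(93.9027 × 93.8342) = 93.8684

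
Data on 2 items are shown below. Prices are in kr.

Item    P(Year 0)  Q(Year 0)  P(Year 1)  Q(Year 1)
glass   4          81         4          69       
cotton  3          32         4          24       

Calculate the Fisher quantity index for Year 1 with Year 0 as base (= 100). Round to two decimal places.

82.58

Laspeyres component (base-period weights):
ΣP(Year 0)Q(Year 1) = 4×69 + 3×24 = 276 + 72 = 348
ΣP(Year 0)Q(Year 0) = 4×81 + 3×32 = 324 + 96 = 420
L = 348 / 420 × 100 = 82.8571
Paasche component (current-period weights):
ΣP(Year 1)Q(Year 1) = 4×69 + 4×24 = 276 + 96 = 372
ΣP(Year 1)Q(Year 0) = 4×81 + 4×32 = 324 + 128 = 452
P = 372 / 452 × 100 = 82.3009
Fisher = √(L × P) = √(82.8571 × 82.3009) = 82.5785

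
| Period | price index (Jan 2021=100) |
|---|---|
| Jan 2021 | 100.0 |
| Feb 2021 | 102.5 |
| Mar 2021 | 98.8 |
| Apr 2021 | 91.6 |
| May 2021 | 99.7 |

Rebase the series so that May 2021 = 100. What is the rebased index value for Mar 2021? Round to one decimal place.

Rebased(Mar 2021) = 98.8 / 99.7 × 100 = 99.0973

99.1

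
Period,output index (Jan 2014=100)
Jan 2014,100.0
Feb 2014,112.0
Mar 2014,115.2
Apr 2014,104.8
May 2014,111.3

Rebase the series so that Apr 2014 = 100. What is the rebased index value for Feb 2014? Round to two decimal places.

Rebased(Feb 2014) = 112.0 / 104.8 × 100 = 106.8702

106.87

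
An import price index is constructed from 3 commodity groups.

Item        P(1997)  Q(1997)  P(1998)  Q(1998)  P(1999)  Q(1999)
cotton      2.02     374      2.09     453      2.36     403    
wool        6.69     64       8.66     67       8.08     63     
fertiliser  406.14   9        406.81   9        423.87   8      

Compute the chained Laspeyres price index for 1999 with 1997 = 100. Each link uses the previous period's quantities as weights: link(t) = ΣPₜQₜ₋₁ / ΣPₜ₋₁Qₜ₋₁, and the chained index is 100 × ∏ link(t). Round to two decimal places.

107.99

Link 1997→1998:
ΣP(1998)Q(1997) = 2.09×374 + 8.66×64 + 406.81×9 = 781.66 + 554.24 + 3661.29 = 4997.19
ΣP(1997)Q(1997) = 2.02×374 + 6.69×64 + 406.14×9 = 755.48 + 428.16 + 3655.26 = 4838.9
link = 4997.19/4838.9 = 1.032712
Link 1998→1999:
ΣP(1999)Q(1998) = 2.36×453 + 8.08×67 + 423.87×9 = 1069.08 + 541.36 + 3814.83 = 5425.27
ΣP(1998)Q(1998) = 2.09×453 + 8.66×67 + 406.81×9 = 946.77 + 580.22 + 3661.29 = 5188.28
link = 5425.27/5188.28 = 1.045678
Chained index = 100 × 1.032712 × 1.045678 = 107.9884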